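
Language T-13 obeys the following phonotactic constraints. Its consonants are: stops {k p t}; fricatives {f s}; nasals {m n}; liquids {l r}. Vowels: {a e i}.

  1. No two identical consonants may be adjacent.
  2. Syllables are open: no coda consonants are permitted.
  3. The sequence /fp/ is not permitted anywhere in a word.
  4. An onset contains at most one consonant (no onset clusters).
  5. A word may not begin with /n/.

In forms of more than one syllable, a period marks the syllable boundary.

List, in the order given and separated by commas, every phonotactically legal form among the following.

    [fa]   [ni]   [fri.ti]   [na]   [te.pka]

[fa]

[fa] — σ1 onset /f/, coda /∅/ ok → phonotactically legal
[ni] — violates constraint 5: word begins with /n/ → phonotactically illegal
[fri.ti] — violates constraint 4: syllable 1 onset /fr/ has 2 consonants (> 1) → phonotactically illegal
[na] — violates constraint 5: word begins with /n/ → phonotactically illegal
[te.pka] — violates constraint 4: syllable 2 onset /pk/ has 2 consonants (> 1) → phonotactically illegal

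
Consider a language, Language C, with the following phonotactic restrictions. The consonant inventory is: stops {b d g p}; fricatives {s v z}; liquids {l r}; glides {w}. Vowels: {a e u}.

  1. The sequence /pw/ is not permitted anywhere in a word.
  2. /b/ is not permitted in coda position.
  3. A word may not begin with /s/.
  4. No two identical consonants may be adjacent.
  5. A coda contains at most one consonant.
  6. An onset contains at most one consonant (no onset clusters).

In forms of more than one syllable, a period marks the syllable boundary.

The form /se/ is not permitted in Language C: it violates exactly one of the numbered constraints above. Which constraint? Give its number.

3

/se/: word begins with /s/.
This is a violation of constraint 3: "A word may not begin with /s/."
The remaining constraints (1, 2, 4, 5, 6) are satisfied.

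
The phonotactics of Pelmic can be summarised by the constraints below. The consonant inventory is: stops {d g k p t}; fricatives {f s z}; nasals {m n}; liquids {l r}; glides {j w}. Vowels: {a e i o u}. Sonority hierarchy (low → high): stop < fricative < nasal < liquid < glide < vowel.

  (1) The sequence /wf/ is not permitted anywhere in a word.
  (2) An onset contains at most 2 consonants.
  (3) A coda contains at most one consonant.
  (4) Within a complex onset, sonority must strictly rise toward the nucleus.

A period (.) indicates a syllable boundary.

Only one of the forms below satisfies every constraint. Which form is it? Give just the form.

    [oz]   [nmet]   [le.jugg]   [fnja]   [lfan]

[oz]

[oz] — σ1 onset /∅/, coda /z/ ok → phonotactically legal
[nmet] — violates constraint 4: syllable 1 onset /nm/: /n/ (nasal, 3) → /m/ (nasal, 3) does not rise → phonotactically illegal
[le.jugg] — violates constraint 3: syllable 2 coda /gg/ has 2 consonants (> 1) → phonotactically illegal
[fnja] — violates constraint 2: syllable 1 onset /fnj/ has 3 consonants (> 2) → phonotactically illegal
[lfan] — violates constraint 4: syllable 1 onset /lf/: /l/ (liquid, 4) → /f/ (fricative, 2) does not rise → phonotactically illegal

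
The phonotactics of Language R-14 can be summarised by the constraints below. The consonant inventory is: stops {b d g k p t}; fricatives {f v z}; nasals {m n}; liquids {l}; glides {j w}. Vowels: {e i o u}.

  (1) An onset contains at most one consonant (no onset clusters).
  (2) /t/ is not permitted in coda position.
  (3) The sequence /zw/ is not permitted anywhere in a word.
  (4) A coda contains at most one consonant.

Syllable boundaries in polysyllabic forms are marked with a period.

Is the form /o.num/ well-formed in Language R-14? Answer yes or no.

/o.num/ — σ1 onset /∅/, coda /∅/ ok; σ2 onset /n/, coda /m/ ok → well-formed

yes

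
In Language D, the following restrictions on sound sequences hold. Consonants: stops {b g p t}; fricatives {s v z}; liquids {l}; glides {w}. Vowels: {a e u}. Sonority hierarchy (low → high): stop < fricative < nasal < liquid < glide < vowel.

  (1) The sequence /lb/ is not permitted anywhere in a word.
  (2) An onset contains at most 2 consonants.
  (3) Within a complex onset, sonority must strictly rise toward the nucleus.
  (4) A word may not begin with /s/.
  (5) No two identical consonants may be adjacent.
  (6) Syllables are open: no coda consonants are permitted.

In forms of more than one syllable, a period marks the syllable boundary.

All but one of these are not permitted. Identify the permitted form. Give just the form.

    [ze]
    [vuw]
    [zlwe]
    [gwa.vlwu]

[ze]

[ze] — σ1 onset /z/, coda /∅/ ok → permitted
[vuw] — violates constraint 6: syllable 1 coda /w/ has 1 consonant (> 0) → not permitted
[zlwe] — violates constraint 2: syllable 1 onset /zlw/ has 3 consonants (> 2) → not permitted
[gwa.vlwu] — violates constraint 2: syllable 2 onset /vlw/ has 3 consonants (> 2) → not permitted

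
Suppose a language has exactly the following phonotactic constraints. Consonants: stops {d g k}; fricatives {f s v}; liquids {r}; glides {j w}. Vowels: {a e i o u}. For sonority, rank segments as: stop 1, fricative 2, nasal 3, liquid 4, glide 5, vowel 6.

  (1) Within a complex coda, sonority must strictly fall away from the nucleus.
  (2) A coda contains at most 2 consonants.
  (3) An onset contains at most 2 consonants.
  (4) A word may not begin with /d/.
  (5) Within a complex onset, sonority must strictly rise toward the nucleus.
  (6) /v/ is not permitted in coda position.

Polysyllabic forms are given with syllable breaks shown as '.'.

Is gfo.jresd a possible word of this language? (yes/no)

gfo.jresd — violates constraint 5: syllable 2 onset /jr/: /j/ (glide, 5) → /r/ (liquid, 4) does not rise → phonotactically illegal

no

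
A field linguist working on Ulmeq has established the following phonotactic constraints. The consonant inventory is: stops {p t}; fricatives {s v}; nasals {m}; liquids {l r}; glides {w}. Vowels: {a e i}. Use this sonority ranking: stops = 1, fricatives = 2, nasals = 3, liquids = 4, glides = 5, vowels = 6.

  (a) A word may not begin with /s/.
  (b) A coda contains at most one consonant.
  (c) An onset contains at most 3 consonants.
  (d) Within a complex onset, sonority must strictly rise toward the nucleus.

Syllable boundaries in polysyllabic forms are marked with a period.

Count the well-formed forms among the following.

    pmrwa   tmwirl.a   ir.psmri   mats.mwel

pmrwa — violates constraint (c): syllable 1 onset /pmrw/ has 4 consonants (> 3) → ill-formed
tmwirl.a — violates constraint (b): syllable 1 coda /rl/ has 2 consonants (> 1) → ill-formed
ir.psmri — violates constraint (c): syllable 2 onset /psmr/ has 4 consonants (> 3) → ill-formed
mats.mwel — violates constraint (b): syllable 1 coda /ts/ has 2 consonants (> 1) → ill-formed
No form is well-formed → 0.

0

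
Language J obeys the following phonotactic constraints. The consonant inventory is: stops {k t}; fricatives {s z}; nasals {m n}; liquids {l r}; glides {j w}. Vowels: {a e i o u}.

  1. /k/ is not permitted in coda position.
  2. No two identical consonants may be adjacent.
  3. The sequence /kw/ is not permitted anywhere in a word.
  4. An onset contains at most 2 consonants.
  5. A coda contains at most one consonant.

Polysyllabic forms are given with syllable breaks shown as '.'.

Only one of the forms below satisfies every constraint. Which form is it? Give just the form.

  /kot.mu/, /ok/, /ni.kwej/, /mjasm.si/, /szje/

/kot.mu/

/kot.mu/ — σ1 onset /k/, coda /t/ ok; σ2 onset /m/, coda /∅/ ok → licit
/ok/ — violates constraint 1: syllable 1 coda contains /k/ → illicit
/ni.kwej/ — violates constraint 3: contains banned sequence /kw/ → illicit
/mjasm.si/ — violates constraint 5: syllable 1 coda /sm/ has 2 consonants (> 1) → illicit
/szje/ — violates constraint 4: syllable 1 onset /szj/ has 3 consonants (> 2) → illicit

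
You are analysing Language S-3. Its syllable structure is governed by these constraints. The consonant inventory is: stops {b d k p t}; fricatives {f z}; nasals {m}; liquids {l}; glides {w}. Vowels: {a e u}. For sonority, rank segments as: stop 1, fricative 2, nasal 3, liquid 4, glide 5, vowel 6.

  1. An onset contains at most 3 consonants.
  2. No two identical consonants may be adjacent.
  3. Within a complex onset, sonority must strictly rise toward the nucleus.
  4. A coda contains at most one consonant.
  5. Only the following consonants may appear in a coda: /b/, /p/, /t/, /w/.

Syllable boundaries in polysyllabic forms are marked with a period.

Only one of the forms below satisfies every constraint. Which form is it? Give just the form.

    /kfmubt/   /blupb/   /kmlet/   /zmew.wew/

/kfmubt/ — violates constraint 4: syllable 1 coda /bt/ has 2 consonants (> 1) → ill-formed
/blupb/ — violates constraint 4: syllable 1 coda /pb/ has 2 consonants (> 1) → ill-formed
/kmlet/ — σ1 onset /kml/ (1→3→4 rises), coda /t/ ok → well-formed
/zmew.wew/ — violates constraint 2: adjacent identical consonants /ww/ → ill-formed

/kmlet/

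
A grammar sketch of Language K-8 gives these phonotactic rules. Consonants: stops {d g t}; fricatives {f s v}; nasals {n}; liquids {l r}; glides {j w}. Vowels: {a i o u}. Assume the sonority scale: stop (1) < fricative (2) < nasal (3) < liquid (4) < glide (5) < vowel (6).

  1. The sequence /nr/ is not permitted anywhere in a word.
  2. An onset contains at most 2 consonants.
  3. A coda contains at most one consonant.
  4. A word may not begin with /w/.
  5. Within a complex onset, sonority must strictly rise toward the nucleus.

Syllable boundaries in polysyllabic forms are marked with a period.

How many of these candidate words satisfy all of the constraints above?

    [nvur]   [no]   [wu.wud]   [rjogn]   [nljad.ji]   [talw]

[nvur] — violates constraint 5: syllable 1 onset /nv/: /n/ (nasal, 3) → /v/ (fricative, 2) does not rise → illicit
[no] — σ1 onset /n/, coda /∅/ ok → licit
[wu.wud] — violates constraint 4: word begins with /w/ → illicit
[rjogn] — violates constraint 3: syllable 1 coda /gn/ has 2 consonants (> 1) → illicit
[nljad.ji] — violates constraint 2: syllable 1 onset /nlj/ has 3 consonants (> 2) → illicit
[talw] — violates constraint 3: syllable 1 coda /lw/ has 2 consonants (> 1) → illicit
Licit: [no] → 1.

1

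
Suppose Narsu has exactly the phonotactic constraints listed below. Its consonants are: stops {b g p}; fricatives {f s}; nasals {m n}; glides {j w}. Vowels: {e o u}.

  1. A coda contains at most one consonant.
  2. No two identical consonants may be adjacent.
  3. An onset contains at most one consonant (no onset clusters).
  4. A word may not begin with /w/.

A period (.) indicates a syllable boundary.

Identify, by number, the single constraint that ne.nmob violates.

3

ne.nmob: syllable 2 onset /nm/ has 2 consonants (> 1).
This is a violation of constraint 3: "An onset contains at most one consonant (no onset clusters)."
The remaining constraints (1, 2, 4) are satisfied.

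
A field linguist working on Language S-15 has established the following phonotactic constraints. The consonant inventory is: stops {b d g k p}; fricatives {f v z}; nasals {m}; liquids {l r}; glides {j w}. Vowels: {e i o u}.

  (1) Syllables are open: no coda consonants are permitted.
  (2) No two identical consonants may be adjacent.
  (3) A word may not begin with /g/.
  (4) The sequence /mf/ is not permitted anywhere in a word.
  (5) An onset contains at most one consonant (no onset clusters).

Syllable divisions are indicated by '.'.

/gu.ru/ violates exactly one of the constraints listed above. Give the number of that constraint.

3

/gu.ru/: word begins with /g/.
This is a violation of constraint 3: "A word may not begin with /g/."
The remaining constraints (1, 2, 4, 5) are satisfied.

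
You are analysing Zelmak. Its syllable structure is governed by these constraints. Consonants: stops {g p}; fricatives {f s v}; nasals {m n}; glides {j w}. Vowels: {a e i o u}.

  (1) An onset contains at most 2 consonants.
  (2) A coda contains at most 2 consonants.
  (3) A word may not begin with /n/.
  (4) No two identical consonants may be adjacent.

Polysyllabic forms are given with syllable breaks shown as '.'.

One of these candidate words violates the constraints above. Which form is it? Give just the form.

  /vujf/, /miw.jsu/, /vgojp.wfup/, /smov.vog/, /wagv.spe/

/vujf/ — σ1 onset /v/, coda /jf/ (2C) ok → licit
/miw.jsu/ — σ1 onset /m/, coda /w/ ok; σ2 onset /js/ (2C), coda /∅/ ok → licit
/vgojp.wfup/ — σ1 onset /vg/ (2C), coda /jp/ (2C) ok; σ2 onset /wf/ (2C), coda /p/ ok → licit
/smov.vog/ — violates constraint 4: adjacent identical consonants /vv/ → illicit
/wagv.spe/ — σ1 onset /w/, coda /gv/ (2C) ok; σ2 onset /sp/ (2C), coda /∅/ ok → licit

/smov.vog/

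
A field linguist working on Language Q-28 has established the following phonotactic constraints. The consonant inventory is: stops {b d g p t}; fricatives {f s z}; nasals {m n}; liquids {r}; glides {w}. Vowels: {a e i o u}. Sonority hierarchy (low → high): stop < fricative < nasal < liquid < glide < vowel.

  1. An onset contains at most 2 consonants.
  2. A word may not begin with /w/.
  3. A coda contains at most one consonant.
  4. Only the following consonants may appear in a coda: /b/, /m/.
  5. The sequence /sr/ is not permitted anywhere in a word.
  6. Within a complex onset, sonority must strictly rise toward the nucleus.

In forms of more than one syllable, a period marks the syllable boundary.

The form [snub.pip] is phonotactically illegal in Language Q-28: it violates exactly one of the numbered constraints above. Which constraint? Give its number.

[snub.pip]: syllable 2 coda contains /p/, which is not a licensed coda consonant.
This is a violation of constraint 4: "Only the following consonants may appear in a coda: /b/, /m/."
The remaining constraints (1, 2, 3, 5, 6) are satisfied.

4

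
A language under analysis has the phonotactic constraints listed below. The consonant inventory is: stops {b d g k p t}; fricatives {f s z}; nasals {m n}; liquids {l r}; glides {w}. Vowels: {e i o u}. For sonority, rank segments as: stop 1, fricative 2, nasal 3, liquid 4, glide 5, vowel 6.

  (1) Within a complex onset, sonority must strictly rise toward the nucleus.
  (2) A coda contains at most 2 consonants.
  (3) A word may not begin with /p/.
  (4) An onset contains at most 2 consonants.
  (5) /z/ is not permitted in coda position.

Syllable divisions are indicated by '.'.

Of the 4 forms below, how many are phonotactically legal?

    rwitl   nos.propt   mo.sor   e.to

rwitl — σ1 onset /rw/ (4→5 rises), coda /tl/ (2C) ok → phonotactically legal
nos.propt — σ1 onset /n/, coda /s/ ok; σ2 onset /pr/ (1→4 rises), coda /pt/ (2C) ok → phonotactically legal
mo.sor — σ1 onset /m/, coda /∅/ ok; σ2 onset /s/, coda /r/ ok → phonotactically legal
e.to — σ1 onset /∅/, coda /∅/ ok; σ2 onset /t/, coda /∅/ ok → phonotactically legal
Phonotactically legal: rwitl, nos.propt, mo.sor, e.to → 4.

4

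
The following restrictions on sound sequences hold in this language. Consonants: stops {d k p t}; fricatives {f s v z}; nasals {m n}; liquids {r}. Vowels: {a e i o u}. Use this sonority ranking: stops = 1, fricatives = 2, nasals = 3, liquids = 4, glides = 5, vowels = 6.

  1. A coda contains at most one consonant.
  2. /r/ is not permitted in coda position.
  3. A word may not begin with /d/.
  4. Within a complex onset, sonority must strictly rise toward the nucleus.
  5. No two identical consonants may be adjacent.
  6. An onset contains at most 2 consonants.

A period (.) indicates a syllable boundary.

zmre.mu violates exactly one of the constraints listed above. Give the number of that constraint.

zmre.mu: syllable 1 onset /zmr/ has 3 consonants (> 2).
This is a violation of constraint 6: "An onset contains at most 2 consonants."
The remaining constraints (1, 2, 3, 4, 5) are satisfied.

6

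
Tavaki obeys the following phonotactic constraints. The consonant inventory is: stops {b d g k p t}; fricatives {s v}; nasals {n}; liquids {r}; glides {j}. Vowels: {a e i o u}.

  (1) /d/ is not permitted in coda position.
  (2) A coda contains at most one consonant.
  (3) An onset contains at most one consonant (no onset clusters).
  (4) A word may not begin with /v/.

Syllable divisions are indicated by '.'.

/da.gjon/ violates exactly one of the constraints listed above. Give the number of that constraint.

3

/da.gjon/: syllable 2 onset /gj/ has 2 consonants (> 1).
This is a violation of constraint 3: "An onset contains at most one consonant (no onset clusters)."
The remaining constraints (1, 2, 4) are satisfied.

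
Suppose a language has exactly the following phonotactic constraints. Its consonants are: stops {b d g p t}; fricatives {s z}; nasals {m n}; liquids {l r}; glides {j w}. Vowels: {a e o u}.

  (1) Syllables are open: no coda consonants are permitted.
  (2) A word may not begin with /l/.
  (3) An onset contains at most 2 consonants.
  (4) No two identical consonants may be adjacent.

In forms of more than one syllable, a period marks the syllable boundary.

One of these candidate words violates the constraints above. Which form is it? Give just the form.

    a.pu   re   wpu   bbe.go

a.pu — σ1 onset /∅/, coda /∅/ ok; σ2 onset /p/, coda /∅/ ok → permitted
re — σ1 onset /r/, coda /∅/ ok → permitted
wpu — σ1 onset /wp/ (2C), coda /∅/ ok → permitted
bbe.go — violates constraint 4: adjacent identical consonants /bb/ → not permitted

bbe.go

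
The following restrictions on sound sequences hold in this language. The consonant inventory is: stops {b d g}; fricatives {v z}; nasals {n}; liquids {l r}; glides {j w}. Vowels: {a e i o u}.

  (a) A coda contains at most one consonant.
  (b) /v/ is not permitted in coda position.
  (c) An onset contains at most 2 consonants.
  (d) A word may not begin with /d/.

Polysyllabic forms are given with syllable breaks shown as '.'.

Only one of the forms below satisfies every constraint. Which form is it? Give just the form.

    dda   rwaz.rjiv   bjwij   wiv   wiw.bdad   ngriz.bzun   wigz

dda — violates constraint (d): word begins with /d/ → not permitted
rwaz.rjiv — violates constraint (b): syllable 2 coda contains /v/ → not permitted
bjwij — violates constraint (c): syllable 1 onset /bjw/ has 3 consonants (> 2) → not permitted
wiv — violates constraint (b): syllable 1 coda contains /v/ → not permitted
wiw.bdad — σ1 onset /w/, coda /w/ ok; σ2 onset /bd/ (2C), coda /d/ ok → permitted
ngriz.bzun — violates constraint (c): syllable 1 onset /ngr/ has 3 consonants (> 2) → not permitted
wigz — violates constraint (a): syllable 1 coda /gz/ has 2 consonants (> 1) → not permitted

wiw.bdad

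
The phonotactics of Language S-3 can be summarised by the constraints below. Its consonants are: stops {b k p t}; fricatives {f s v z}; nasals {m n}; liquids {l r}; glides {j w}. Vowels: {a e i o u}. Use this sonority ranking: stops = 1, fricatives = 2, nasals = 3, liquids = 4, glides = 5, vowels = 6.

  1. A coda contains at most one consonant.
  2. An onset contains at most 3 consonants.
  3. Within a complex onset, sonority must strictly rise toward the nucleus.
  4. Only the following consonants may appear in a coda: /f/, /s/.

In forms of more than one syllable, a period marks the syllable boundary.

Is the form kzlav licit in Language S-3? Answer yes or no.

kzlav — violates constraint 4: syllable 1 coda contains /v/, which is not a licensed coda consonant → illicit

no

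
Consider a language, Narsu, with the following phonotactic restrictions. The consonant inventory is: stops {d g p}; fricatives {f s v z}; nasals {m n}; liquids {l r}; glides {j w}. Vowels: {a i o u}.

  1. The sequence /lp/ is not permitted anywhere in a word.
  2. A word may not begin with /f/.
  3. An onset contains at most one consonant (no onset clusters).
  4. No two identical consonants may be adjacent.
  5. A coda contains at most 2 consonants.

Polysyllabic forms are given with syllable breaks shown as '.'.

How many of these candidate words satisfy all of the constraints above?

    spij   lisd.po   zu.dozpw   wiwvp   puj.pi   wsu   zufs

spij — violates constraint 3: syllable 1 onset /sp/ has 2 consonants (> 1) → ill-formed
lisd.po — σ1 onset /l/, coda /sd/ (2C) ok; σ2 onset /p/, coda /∅/ ok → well-formed
zu.dozpw — violates constraint 5: syllable 2 coda /zpw/ has 3 consonants (> 2) → ill-formed
wiwvp — violates constraint 5: syllable 1 coda /wvp/ has 3 consonants (> 2) → ill-formed
puj.pi — σ1 onset /p/, coda /j/ ok; σ2 onset /p/, coda /∅/ ok → well-formed
wsu — violates constraint 3: syllable 1 onset /ws/ has 2 consonants (> 1) → ill-formed
zufs — σ1 onset /z/, coda /fs/ (2C) ok → well-formed
Well-formed: lisd.po, puj.pi, zufs → 3.

3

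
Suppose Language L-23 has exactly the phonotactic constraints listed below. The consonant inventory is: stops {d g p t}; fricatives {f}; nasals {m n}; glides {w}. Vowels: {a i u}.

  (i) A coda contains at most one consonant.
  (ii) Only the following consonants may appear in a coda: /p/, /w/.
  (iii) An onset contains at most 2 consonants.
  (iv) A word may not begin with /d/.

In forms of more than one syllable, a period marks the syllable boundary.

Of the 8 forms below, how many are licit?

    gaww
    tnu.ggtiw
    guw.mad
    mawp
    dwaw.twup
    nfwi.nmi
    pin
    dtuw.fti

0

gaww — violates constraint (i): syllable 1 coda /ww/ has 2 consonants (> 1) → illicit
tnu.ggtiw — violates constraint (iii): syllable 2 onset /ggt/ has 3 consonants (> 2) → illicit
guw.mad — violates constraint (ii): syllable 2 coda contains /d/, which is not a licensed coda consonant → illicit
mawp — violates constraint (i): syllable 1 coda /wp/ has 2 consonants (> 1) → illicit
dwaw.twup — violates constraint (iv): word begins with /d/ → illicit
nfwi.nmi — violates constraint (iii): syllable 1 onset /nfw/ has 3 consonants (> 2) → illicit
pin — violates constraint (ii): syllable 1 coda contains /n/, which is not a licensed coda consonant → illicit
dtuw.fti — violates constraint (iv): word begins with /d/ → illicit
No form is licit → 0.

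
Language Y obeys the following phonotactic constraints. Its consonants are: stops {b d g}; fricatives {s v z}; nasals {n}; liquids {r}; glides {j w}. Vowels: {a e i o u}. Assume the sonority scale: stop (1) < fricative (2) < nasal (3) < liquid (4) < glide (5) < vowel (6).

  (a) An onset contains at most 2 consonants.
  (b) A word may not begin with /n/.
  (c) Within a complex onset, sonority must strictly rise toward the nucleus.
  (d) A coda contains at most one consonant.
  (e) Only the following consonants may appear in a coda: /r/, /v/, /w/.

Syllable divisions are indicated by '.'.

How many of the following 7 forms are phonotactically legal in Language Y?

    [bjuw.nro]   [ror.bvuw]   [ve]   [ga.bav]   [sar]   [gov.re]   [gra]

7

[bjuw.nro] — σ1 onset /bj/ (1→5 rises), coda /w/ ok; σ2 onset /nr/ (3→4 rises), coda /∅/ ok → phonotactically legal
[ror.bvuw] — σ1 onset /r/, coda /r/ ok; σ2 onset /bv/ (1→2 rises), coda /w/ ok → phonotactically legal
[ve] — σ1 onset /v/, coda /∅/ ok → phonotactically legal
[ga.bav] — σ1 onset /g/, coda /∅/ ok; σ2 onset /b/, coda /v/ ok → phonotactically legal
[sar] — σ1 onset /s/, coda /r/ ok → phonotactically legal
[gov.re] — σ1 onset /g/, coda /v/ ok; σ2 onset /r/, coda /∅/ ok → phonotactically legal
[gra] — σ1 onset /gr/ (1→4 rises), coda /∅/ ok → phonotactically legal
Phonotactically legal: [bjuw.nro], [ror.bvuw], [ve], [ga.bav], [sar], [gov.re], [gra] → 7.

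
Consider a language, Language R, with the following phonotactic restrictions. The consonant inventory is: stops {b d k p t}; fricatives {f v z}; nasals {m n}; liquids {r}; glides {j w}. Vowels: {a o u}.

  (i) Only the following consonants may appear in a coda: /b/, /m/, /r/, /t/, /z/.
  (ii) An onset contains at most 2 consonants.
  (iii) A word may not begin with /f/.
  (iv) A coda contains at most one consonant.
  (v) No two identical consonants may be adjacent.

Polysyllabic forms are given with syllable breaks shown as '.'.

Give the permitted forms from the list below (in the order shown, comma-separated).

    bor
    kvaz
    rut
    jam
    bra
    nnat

bor, kvaz, rut, jam, bra

bor — σ1 onset /b/, coda /r/ ok → permitted
kvaz — σ1 onset /kv/ (2C), coda /z/ ok → permitted
rut — σ1 onset /r/, coda /t/ ok → permitted
jam — σ1 onset /j/, coda /m/ ok → permitted
bra — σ1 onset /br/ (2C), coda /∅/ ok → permitted
nnat — violates constraint (v): adjacent identical consonants /nn/ → not permitted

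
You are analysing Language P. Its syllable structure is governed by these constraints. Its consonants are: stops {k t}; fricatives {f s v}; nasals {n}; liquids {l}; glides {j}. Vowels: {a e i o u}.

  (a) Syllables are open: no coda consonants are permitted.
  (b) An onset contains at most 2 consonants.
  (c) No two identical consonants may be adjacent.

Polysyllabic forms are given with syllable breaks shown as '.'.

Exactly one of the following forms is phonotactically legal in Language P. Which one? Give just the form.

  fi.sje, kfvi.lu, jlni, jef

fi.sje

fi.sje — σ1 onset /f/, coda /∅/ ok; σ2 onset /sj/ (2C), coda /∅/ ok → phonotactically legal
kfvi.lu — violates constraint (b): syllable 1 onset /kfv/ has 3 consonants (> 2) → phonotactically illegal
jlni — violates constraint (b): syllable 1 onset /jln/ has 3 consonants (> 2) → phonotactically illegal
jef — violates constraint (a): syllable 1 coda /f/ has 1 consonant (> 0) → phonotactically illegal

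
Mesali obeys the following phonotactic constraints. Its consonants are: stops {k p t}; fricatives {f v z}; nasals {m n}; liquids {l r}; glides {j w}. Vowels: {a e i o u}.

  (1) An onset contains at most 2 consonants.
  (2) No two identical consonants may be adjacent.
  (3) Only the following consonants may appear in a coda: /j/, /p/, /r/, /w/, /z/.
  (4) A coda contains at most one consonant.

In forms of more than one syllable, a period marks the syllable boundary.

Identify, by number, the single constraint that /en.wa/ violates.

/en.wa/: syllable 1 coda contains /n/, which is not a licensed coda consonant.
This is a violation of constraint 3: "Only the following consonants may appear in a coda: /j/, /p/, /r/, /w/, /z/."
The remaining constraints (1, 2, 4) are satisfied.

3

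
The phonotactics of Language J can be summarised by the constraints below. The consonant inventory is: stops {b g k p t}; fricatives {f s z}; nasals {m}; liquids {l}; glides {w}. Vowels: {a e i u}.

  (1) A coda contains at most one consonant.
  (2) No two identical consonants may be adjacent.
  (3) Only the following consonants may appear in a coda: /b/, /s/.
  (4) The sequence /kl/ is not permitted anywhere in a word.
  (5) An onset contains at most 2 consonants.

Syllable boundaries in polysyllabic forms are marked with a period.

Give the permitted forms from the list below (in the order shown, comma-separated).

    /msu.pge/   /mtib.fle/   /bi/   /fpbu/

/msu.pge/, /mtib.fle/, /bi/

/msu.pge/ — σ1 onset /ms/ (2C), coda /∅/ ok; σ2 onset /pg/ (2C), coda /∅/ ok → permitted
/mtib.fle/ — σ1 onset /mt/ (2C), coda /b/ ok; σ2 onset /fl/ (2C), coda /∅/ ok → permitted
/bi/ — σ1 onset /b/, coda /∅/ ok → permitted
/fpbu/ — violates constraint 5: syllable 1 onset /fpb/ has 3 consonants (> 2) → not permitted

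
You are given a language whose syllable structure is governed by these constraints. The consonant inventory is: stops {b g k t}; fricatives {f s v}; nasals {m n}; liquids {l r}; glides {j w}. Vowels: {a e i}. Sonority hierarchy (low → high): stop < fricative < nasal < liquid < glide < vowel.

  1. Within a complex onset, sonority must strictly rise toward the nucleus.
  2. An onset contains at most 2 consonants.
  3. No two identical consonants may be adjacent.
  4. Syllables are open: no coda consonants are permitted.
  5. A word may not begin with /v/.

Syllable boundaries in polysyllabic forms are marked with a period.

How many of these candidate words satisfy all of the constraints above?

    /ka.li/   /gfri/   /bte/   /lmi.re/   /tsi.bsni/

/ka.li/ — σ1 onset /k/, coda /∅/ ok; σ2 onset /l/, coda /∅/ ok → well-formed
/gfri/ — violates constraint 2: syllable 1 onset /gfr/ has 3 consonants (> 2) → ill-formed
/bte/ — violates constraint 1: syllable 1 onset /bt/: /b/ (stop, 1) → /t/ (stop, 1) does not rise → ill-formed
/lmi.re/ — violates constraint 1: syllable 1 onset /lm/: /l/ (liquid, 4) → /m/ (nasal, 3) does not rise → ill-formed
/tsi.bsni/ — violates constraint 2: syllable 2 onset /bsn/ has 3 consonants (> 2) → ill-formed
Well-formed: /ka.li/ → 1.

1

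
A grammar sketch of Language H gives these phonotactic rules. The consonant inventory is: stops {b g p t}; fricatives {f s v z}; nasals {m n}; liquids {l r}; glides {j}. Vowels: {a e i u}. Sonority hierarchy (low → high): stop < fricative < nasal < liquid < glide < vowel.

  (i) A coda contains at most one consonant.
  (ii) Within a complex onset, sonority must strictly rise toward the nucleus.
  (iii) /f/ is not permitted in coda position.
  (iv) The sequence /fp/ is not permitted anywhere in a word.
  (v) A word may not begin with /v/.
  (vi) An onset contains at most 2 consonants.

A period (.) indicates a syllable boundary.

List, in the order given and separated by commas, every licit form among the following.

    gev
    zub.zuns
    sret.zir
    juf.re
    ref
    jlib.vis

gev — σ1 onset /g/, coda /v/ ok → licit
zub.zuns — violates constraint (i): syllable 2 coda /ns/ has 2 consonants (> 1) → illicit
sret.zir — σ1 onset /sr/ (2→4 rises), coda /t/ ok; σ2 onset /z/, coda /r/ ok → licit
juf.re — violates constraint (iii): syllable 1 coda contains /f/ → illicit
ref — violates constraint (iii): syllable 1 coda contains /f/ → illicit
jlib.vis — violates constraint (ii): syllable 1 onset /jl/: /j/ (glide, 5) → /l/ (liquid, 4) does not rise → illicit

gev, sret.zir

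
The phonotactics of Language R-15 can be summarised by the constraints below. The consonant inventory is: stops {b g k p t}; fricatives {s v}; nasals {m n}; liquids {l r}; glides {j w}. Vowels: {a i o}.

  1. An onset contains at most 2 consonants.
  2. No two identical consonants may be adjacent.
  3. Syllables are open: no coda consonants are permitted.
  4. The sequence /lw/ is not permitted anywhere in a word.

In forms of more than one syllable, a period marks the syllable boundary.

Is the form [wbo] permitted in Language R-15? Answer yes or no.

yes

[wbo] — σ1 onset /wb/ (2C), coda /∅/ ok → permitted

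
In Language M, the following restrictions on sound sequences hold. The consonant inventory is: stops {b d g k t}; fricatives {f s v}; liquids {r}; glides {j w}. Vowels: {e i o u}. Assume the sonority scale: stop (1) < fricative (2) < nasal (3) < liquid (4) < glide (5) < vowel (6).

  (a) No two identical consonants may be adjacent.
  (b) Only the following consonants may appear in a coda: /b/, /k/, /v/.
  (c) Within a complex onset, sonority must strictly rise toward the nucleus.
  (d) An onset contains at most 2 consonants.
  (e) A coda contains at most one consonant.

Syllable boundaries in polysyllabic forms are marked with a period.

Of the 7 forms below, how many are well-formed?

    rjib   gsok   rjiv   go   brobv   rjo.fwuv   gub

rjib — σ1 onset /rj/ (4→5 rises), coda /b/ ok → well-formed
gsok — σ1 onset /gs/ (1→2 rises), coda /k/ ok → well-formed
rjiv — σ1 onset /rj/ (4→5 rises), coda /v/ ok → well-formed
go — σ1 onset /g/, coda /∅/ ok → well-formed
brobv — violates constraint (e): syllable 1 coda /bv/ has 2 consonants (> 1) → ill-formed
rjo.fwuv — σ1 onset /rj/ (4→5 rises), coda /∅/ ok; σ2 onset /fw/ (2→5 rises), coda /v/ ok → well-formed
gub — σ1 onset /g/, coda /b/ ok → well-formed
Well-formed: rjib, gsok, rjiv, go, rjo.fwuv, gub → 6.

6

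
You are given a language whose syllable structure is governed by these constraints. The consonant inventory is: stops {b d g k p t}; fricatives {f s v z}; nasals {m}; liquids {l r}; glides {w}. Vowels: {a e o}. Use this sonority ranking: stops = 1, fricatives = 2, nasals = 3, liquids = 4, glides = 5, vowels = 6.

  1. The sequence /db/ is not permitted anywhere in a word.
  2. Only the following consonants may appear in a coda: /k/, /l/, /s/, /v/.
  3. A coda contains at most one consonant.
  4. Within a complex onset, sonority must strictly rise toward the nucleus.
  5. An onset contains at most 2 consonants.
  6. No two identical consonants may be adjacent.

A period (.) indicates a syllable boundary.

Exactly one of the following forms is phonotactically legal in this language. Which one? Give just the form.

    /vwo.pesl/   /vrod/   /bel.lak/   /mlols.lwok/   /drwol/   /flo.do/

/vwo.pesl/ — violates constraint 3: syllable 2 coda /sl/ has 2 consonants (> 1) → phonotactically illegal
/vrod/ — violates constraint 2: syllable 1 coda contains /d/, which is not a licensed coda consonant → phonotactically illegal
/bel.lak/ — violates constraint 6: adjacent identical consonants /ll/ → phonotactically illegal
/mlols.lwok/ — violates constraint 3: syllable 1 coda /ls/ has 2 consonants (> 1) → phonotactically illegal
/drwol/ — violates constraint 5: syllable 1 onset /drw/ has 3 consonants (> 2) → phonotactically illegal
/flo.do/ — σ1 onset /fl/ (2→4 rises), coda /∅/ ok; σ2 onset /d/, coda /∅/ ok → phonotactically legal

/flo.do/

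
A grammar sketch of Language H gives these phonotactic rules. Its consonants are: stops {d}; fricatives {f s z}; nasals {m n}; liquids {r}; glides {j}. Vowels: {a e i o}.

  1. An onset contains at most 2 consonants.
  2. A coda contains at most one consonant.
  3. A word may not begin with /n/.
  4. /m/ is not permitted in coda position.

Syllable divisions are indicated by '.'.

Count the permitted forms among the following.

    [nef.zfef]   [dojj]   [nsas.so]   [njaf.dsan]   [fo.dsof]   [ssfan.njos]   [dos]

2

[nef.zfef] — violates constraint 3: word begins with /n/ → not permitted
[dojj] — violates constraint 2: syllable 1 coda /jj/ has 2 consonants (> 1) → not permitted
[nsas.so] — violates constraint 3: word begins with /n/ → not permitted
[njaf.dsan] — violates constraint 3: word begins with /n/ → not permitted
[fo.dsof] — σ1 onset /f/, coda /∅/ ok; σ2 onset /ds/ (2C), coda /f/ ok → permitted
[ssfan.njos] — violates constraint 1: syllable 1 onset /ssf/ has 3 consonants (> 2) → not permitted
[dos] — σ1 onset /d/, coda /s/ ok → permitted
Permitted: [fo.dsof], [dos] → 2.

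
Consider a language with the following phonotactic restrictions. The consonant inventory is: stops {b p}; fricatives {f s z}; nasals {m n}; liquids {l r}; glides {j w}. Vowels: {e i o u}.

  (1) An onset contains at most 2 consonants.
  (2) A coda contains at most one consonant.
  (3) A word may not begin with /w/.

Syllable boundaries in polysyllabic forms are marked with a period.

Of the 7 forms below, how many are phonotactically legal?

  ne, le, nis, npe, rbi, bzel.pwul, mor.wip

7

ne — σ1 onset /n/, coda /∅/ ok → phonotactically legal
le — σ1 onset /l/, coda /∅/ ok → phonotactically legal
nis — σ1 onset /n/, coda /s/ ok → phonotactically legal
npe — σ1 onset /np/ (2C), coda /∅/ ok → phonotactically legal
rbi — σ1 onset /rb/ (2C), coda /∅/ ok → phonotactically legal
bzel.pwul — σ1 onset /bz/ (2C), coda /l/ ok; σ2 onset /pw/ (2C), coda /l/ ok → phonotactically legal
mor.wip — σ1 onset /m/, coda /r/ ok; σ2 onset /w/, coda /p/ ok → phonotactically legal
Phonotactically legal: ne, le, nis, npe, rbi, bzel.pwul, mor.wip → 7.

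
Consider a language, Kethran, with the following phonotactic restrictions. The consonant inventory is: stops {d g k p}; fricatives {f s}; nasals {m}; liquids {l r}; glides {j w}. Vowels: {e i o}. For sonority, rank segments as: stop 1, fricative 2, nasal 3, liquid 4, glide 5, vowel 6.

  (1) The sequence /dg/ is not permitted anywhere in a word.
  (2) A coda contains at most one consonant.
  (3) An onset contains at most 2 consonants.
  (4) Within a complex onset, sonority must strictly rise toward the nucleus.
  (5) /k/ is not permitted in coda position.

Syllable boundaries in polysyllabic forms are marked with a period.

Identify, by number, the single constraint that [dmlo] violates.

3

[dmlo]: syllable 1 onset /dml/ has 3 consonants (> 2).
This is a violation of constraint 3: "An onset contains at most 2 consonants."
The remaining constraints (1, 2, 4, 5) are satisfied.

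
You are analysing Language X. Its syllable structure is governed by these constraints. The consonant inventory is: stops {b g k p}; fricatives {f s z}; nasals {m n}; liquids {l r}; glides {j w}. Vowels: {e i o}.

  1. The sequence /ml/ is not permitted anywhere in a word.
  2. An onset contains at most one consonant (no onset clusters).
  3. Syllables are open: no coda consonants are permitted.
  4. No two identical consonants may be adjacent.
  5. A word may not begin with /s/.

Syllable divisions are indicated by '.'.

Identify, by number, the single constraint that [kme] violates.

2

[kme]: syllable 1 onset /km/ has 2 consonants (> 1).
This is a violation of constraint 2: "An onset contains at most one consonant (no onset clusters)."
The remaining constraints (1, 3, 4, 5) are satisfied.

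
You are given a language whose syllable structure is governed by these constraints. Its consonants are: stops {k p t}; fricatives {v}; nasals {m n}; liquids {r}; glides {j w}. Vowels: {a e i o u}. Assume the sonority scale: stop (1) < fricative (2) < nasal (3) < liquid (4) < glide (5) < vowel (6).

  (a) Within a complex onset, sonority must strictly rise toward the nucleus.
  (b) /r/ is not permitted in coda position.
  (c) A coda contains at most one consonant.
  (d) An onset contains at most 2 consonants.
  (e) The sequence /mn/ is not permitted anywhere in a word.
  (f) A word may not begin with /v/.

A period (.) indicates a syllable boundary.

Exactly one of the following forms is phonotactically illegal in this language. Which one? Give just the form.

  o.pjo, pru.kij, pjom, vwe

vwe

o.pjo — σ1 onset /∅/, coda /∅/ ok; σ2 onset /pj/ (1→5 rises), coda /∅/ ok → phonotactically legal
pru.kij — σ1 onset /pr/ (1→4 rises), coda /∅/ ok; σ2 onset /k/, coda /j/ ok → phonotactically legal
pjom — σ1 onset /pj/ (1→5 rises), coda /m/ ok → phonotactically legal
vwe — violates constraint (f): word begins with /v/ → phonotactically illegal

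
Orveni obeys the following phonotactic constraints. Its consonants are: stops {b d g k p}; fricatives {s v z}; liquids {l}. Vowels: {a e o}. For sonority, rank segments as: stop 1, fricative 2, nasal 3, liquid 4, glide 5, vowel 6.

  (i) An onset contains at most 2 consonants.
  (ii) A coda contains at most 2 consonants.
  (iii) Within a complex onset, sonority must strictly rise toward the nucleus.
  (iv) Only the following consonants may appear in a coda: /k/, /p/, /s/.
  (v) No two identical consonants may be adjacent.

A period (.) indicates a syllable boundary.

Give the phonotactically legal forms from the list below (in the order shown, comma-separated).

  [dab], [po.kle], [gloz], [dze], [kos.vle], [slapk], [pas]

[po.kle], [dze], [kos.vle], [slapk], [pas]

[dab] — violates constraint (iv): syllable 1 coda contains /b/, which is not a licensed coda consonant → phonotactically illegal
[po.kle] — σ1 onset /p/, coda /∅/ ok; σ2 onset /kl/ (1→4 rises), coda /∅/ ok → phonotactically legal
[gloz] — violates constraint (iv): syllable 1 coda contains /z/, which is not a licensed coda consonant → phonotactically illegal
[dze] — σ1 onset /dz/ (1→2 rises), coda /∅/ ok → phonotactically legal
[kos.vle] — σ1 onset /k/, coda /s/ ok; σ2 onset /vl/ (2→4 rises), coda /∅/ ok → phonotactically legal
[slapk] — σ1 onset /sl/ (2→4 rises), coda /pk/ (2C) ok → phonotactically legal
[pas] — σ1 onset /p/, coda /s/ ok → phonotactically legal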